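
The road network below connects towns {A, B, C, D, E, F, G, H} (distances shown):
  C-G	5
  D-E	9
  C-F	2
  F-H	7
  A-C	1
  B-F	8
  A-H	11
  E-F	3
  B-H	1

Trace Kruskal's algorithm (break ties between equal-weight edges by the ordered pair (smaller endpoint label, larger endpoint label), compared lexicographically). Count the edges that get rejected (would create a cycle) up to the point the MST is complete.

1

Kruskal: consider edges lightest-first.
A-C (1): add — endpoints in different components.
B-H (1): add — endpoints in different components.
C-F (2): add — endpoints in different components.
E-F (3): add — endpoints in different components.
C-G (5): add — endpoints in different components.
F-H (7): add — endpoints in different components.
B-F (8): skip — B and F already connected.
D-E (9): add — endpoints in different components.
Edges rejected before the tree was complete: 1.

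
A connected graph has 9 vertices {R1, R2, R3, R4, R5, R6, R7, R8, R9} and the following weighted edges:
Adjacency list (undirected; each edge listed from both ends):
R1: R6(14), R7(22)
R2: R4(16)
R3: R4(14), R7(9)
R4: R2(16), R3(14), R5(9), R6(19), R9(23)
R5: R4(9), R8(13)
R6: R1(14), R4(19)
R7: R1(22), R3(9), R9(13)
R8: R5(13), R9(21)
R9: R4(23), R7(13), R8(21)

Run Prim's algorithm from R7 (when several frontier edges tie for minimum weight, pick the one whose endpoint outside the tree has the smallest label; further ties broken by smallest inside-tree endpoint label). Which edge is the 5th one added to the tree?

R5-R8

Grow the tree from R7 using Prim:
Step 1: frontier [R3 R7 9, R7 R9 13, R1 R7 22] → take R3 R7 (9); add R3.
Step 2: frontier [R3 R4 14, R7 R9 13, R1 R7 22] → take R7 R9 (13); add R9.
Step 3: frontier [R3 R4 14, R1 R7 22, R8 R9 21, R4 R9 23] → take R3 R4 (14); add R4.
Step 4: frontier [R4 R5 9, R2 R4 16, R4 R6 19, R1 R7 22, R8 R9 21] → take R4 R5 (9); add R5.
Step 5: frontier [R2 R4 16, R4 R6 19, R5 R8 13, R1 R7 22, R8 R9 21] → take R5 R8 (13); add R8.
Step 6: frontier [R2 R4 16, R4 R6 19, R1 R7 22] → take R2 R4 (16); add R2.
Step 7: frontier [R4 R6 19, R1 R7 22] → take R4 R6 (19); add R6.
Step 8: frontier [R1 R6 14, R1 R7 22] → take R1 R6 (14); add R1.
The 5th edge added is R5 R8.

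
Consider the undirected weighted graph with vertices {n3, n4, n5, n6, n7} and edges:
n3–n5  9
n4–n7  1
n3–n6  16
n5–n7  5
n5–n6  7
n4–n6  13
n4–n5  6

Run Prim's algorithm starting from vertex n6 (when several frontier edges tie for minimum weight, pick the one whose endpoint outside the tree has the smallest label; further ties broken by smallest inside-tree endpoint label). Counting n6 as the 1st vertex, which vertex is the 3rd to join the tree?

n7

Grow the tree from n6 using Prim:
Step 1: frontier [n5–n6 7, n4–n6 13, n3–n6 16] → take n5–n6 (7); add n5.
Step 2: frontier [n5–n7 5, n4–n5 6, n3–n5 9, n4–n6 13, n3–n6 16] → take n5–n7 (5); add n7.
Step 3: frontier [n4–n5 6, n3–n5 9, n4–n6 13, n3–n6 16, n4–n7 1] → take n4–n7 (1); add n4.
Step 4: frontier [n3–n5 9, n3–n6 16] → take n3–n5 (9); add n3.
Vertex order: n6, n5, n7, n4, n3. The 3rd vertex is n7.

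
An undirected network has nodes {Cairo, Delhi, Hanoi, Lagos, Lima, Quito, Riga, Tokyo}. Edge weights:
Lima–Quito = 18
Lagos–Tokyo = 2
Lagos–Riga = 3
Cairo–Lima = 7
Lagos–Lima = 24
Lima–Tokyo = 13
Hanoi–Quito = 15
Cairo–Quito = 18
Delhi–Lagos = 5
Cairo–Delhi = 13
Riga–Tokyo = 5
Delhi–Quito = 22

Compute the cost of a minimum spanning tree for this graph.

63

Prim, starting at Lima.
Step 1: frontier [Cairo–Lima 7, Lima–Tokyo 13, Lima–Quito 18, Lagos–Lima 24] → take Cairo–Lima (7); add Cairo.
Step 2: frontier [Cairo–Delhi 13, Cairo–Quito 18, Lima–Tokyo 13, Lima–Quito 18, Lagos–Lima 24] → take Cairo–Delhi (13); add Delhi.
Step 3: frontier [Cairo–Quito 18, Delhi–Lagos 5, Delhi–Quito 22, Lima–Tokyo 13, Lima–Quito 18, Lagos–Lima 24] → take Delhi–Lagos (5); add Lagos.
Step 4: frontier [Cairo–Quito 18, Delhi–Quito 22, Lagos–Tokyo 2, Lagos–Riga 3, Lima–Tokyo 13, Lima–Quito 18] → take Lagos–Tokyo (2); add Tokyo.
Step 5: frontier [Cairo–Quito 18, Delhi–Quito 22, Lagos–Riga 3, Lima–Quito 18, Riga–Tokyo 5] → take Lagos–Riga (3); add Riga.
Step 6: frontier [Cairo–Quito 18, Delhi–Quito 22, Lima–Quito 18] → take Cairo–Quito (18); add Quito.
Step 7: frontier [Hanoi–Quito 15] → take Hanoi–Quito (15); add Hanoi.
MST edges: Cairo–Lima, Cairo–Delhi, Delhi–Lagos, Lagos–Tokyo, Lagos–Riga, Cairo–Quito, Hanoi–Quito; total weight 7+13+5+2+3+18+15 = 63.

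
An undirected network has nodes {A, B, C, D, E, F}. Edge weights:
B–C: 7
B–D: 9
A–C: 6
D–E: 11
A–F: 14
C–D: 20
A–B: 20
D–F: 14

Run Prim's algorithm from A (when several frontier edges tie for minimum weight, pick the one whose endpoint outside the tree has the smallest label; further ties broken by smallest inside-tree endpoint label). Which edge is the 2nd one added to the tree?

Prim's algorithm from A:
Step 1: cheapest edge leaving the tree is A–C (6); add C.
Step 2: cheapest edge leaving the tree is B–C (7); add B.
Step 3: cheapest edge leaving the tree is B–D (9); add D.
Step 4: cheapest edge leaving the tree is D–E (11); add E.
Step 5: cheapest edge leaving the tree is A–F (14); add F.
The 2nd edge added is B–C.

B-C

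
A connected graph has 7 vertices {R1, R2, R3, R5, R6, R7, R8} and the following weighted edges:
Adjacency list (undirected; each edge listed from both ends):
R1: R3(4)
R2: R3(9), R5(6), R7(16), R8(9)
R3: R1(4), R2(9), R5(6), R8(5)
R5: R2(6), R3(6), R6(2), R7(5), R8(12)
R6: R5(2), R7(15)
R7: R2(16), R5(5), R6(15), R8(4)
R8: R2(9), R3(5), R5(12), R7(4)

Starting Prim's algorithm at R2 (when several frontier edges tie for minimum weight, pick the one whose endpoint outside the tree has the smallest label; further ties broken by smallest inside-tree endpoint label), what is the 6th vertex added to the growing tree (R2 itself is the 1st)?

R3

Grow the tree from R2 using Prim:
Step 1: cheapest edge leaving the tree is R2 R5 (6); add R5.
Step 2: cheapest edge leaving the tree is R5 R6 (2); add R6.
Step 3: cheapest edge leaving the tree is R5 R7 (5); add R7.
Step 4: cheapest edge leaving the tree is R7 R8 (4); add R8.
Step 5: cheapest edge leaving the tree is R3 R8 (5); add R3.
Step 6: cheapest edge leaving the tree is R1 R3 (4); add R1.
Vertex order: R2, R5, R6, R7, R8, R3, R1. The 6th vertex is R3.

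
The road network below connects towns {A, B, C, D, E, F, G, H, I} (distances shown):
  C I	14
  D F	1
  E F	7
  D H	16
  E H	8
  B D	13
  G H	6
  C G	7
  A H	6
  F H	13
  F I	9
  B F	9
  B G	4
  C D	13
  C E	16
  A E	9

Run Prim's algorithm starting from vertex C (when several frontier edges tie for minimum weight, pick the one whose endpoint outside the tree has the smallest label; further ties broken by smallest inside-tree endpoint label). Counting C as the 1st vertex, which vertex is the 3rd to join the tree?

Grow the tree from C using Prim:
Step 1: cheapest edge leaving the tree is C G (7); add G.
Step 2: cheapest edge leaving the tree is B G (4); add B.
Step 3: cheapest edge leaving the tree is G H (6); add H.
Step 4: cheapest edge leaving the tree is A H (6); add A.
Step 5: cheapest edge leaving the tree is E H (8); add E.
Step 6: cheapest edge leaving the tree is E F (7); add F.
Step 7: cheapest edge leaving the tree is D F (1); add D.
Step 8: cheapest edge leaving the tree is F I (9); add I.
Vertex order: C, G, B, H, A, E, F, D, I. The 3rd vertex is B.

B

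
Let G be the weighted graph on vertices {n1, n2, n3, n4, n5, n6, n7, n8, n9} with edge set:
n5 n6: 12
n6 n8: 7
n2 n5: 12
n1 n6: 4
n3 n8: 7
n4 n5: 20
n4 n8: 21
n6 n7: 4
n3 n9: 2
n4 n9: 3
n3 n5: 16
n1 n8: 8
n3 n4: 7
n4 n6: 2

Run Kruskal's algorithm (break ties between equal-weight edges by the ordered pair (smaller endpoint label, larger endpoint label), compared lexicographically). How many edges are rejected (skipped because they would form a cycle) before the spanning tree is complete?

Sort edges by weight, then run Kruskal:
n3 n9 (2): add — endpoints in different components.
n4 n6 (2): add — endpoints in different components.
n4 n9 (3): add — endpoints in different components.
n1 n6 (4): add — endpoints in different components.
n6 n7 (4): add — endpoints in different components.
n3 n4 (7): skip — n4 and n3 already connected.
n3 n8 (7): add — endpoints in different components.
n6 n8 (7): skip — n6 and n8 already connected.
n1 n8 (8): skip — n8 and n1 already connected.
n2 n5 (12): add — endpoints in different components.
n5 n6 (12): add — endpoints in different components.
Edges rejected before the tree was complete: 3.

3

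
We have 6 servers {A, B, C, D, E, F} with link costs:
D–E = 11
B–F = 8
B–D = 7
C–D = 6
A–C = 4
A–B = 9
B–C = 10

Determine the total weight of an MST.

36

Prim's algorithm from A:
Step 1: frontier [A–C 4, A–B 9] → take A–C (4); add C.
Step 2: frontier [A–B 9, C–D 6, B–C 10] → take C–D (6); add D.
Step 3: frontier [A–B 9, B–C 10, B–D 7, D–E 11] → take B–D (7); add B.
Step 4: frontier [B–F 8, D–E 11] → take B–F (8); add F.
Step 5: frontier [D–E 11] → take D–E (11); add E.
MST edges: A–C, C–D, B–D, B–F, D–E; total weight 4+6+7+8+11 = 36.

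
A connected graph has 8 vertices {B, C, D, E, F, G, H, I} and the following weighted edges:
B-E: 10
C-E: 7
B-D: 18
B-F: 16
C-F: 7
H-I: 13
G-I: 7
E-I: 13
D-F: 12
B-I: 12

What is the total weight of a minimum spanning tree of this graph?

68

Grow the tree from H using Prim:
Step 1: cheapest edge leaving the tree is H-I (13); add I.
Step 2: cheapest edge leaving the tree is G-I (7); add G.
Step 3: cheapest edge leaving the tree is B-I (12); add B.
Step 4: cheapest edge leaving the tree is B-E (10); add E.
Step 5: cheapest edge leaving the tree is C-E (7); add C.
Step 6: cheapest edge leaving the tree is C-F (7); add F.
Step 7: cheapest edge leaving the tree is D-F (12); add D.
MST edges: H-I, G-I, B-I, B-E, C-E, C-F, D-F; total weight 13+7+12+10+7+7+12 = 68.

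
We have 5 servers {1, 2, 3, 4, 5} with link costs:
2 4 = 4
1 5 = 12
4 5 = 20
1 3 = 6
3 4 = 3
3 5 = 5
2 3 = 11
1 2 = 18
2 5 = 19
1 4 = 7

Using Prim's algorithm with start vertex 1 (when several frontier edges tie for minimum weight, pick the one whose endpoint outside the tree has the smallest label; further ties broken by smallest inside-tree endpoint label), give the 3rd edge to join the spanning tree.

2-4

Grow the tree from 1 using Prim:
Step 1: cheapest edge leaving the tree is 1 3 (6); add 3.
Step 2: cheapest edge leaving the tree is 3 4 (3); add 4.
Step 3: cheapest edge leaving the tree is 2 4 (4); add 2.
Step 4: cheapest edge leaving the tree is 3 5 (5); add 5.
The 3rd edge added is 2 4.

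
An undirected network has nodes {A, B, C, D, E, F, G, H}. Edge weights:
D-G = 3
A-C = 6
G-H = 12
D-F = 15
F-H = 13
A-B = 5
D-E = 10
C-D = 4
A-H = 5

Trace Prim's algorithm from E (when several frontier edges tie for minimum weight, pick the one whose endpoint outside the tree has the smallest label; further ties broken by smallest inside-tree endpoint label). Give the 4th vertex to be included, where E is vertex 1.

Prim, starting at E.
Step 1: cheapest edge leaving the tree is D-E (10); add D.
Step 2: cheapest edge leaving the tree is D-G (3); add G.
Step 3: cheapest edge leaving the tree is C-D (4); add C.
Step 4: cheapest edge leaving the tree is A-C (6); add A.
Step 5: cheapest edge leaving the tree is A-B (5); add B.
Step 6: cheapest edge leaving the tree is A-H (5); add H.
Step 7: cheapest edge leaving the tree is F-H (13); add F.
Vertex order: E, D, G, C, A, B, H, F. The 4th vertex is C.

C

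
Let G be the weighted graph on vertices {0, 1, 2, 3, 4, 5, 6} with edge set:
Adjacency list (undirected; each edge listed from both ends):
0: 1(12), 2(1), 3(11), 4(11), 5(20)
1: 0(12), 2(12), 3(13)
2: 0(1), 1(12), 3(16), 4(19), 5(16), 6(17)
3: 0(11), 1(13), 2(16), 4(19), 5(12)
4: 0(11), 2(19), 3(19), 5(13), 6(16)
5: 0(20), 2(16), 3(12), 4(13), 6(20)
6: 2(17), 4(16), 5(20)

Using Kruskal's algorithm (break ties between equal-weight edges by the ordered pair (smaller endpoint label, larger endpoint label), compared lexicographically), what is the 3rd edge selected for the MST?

0-4

Sort edges by weight, then run Kruskal:
0—2 (1): add — endpoints in different components.
0—3 (11): add — endpoints in different components.
0—4 (11): add — endpoints in different components.
0—1 (12): add — endpoints in different components.
1—2 (12): skip — 1 and 2 already connected.
3—5 (12): add — endpoints in different components.
1—3 (13): skip — 1 and 3 already connected.
4—5 (13): skip — 4 and 5 already connected.
2—3 (16): skip — 2 and 3 already connected.
2—5 (16): skip — 2 and 5 already connected.
4—6 (16): add — endpoints in different components.
The 3rd edge added is 0—4.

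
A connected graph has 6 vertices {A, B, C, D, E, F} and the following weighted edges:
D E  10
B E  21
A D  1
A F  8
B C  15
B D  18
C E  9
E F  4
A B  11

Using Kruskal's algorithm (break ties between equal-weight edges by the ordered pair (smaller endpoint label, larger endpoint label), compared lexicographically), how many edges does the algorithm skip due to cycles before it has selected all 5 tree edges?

1

Kruskal: consider edges lightest-first.
A D (1): add. Components now {A,D} {B} {C} {E} {F}
E F (4): add. Components now {A,D} {B} {C} {E,F}
A F (8): add. Components now {A,D,E,F} {B} {C}
C E (9): add. Components now {A,C,D,E,F} {B}
D E (10): skip — D and E already connected.
A B (11): add. Components now {A,B,C,D,E,F}
Edges rejected before the tree was complete: 1.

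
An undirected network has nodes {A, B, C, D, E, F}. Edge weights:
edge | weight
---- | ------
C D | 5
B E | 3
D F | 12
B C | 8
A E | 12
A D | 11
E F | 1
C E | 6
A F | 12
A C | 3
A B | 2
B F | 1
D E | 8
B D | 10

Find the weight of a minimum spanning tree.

Prim, starting at E.
Step 1: frontier [E F 1, B E 3, C E 6, D E 8, A E 12] → take E F (1); add F.
Step 2: frontier [B E 3, C E 6, D E 8, A E 12, B F 1, A F 12, D F 12] → take B F (1); add B.
Step 3: frontier [A B 2, B C 8, B D 10, C E 6, D E 8, A E 12, A F 12, D F 12] → take A B (2); add A.
Step 4: frontier [A C 3, A D 11, B C 8, B D 10, C E 6, D E 8, D F 12] → take A C (3); add C.
Step 5: frontier [A D 11, B D 10, C D 5, D E 8, D F 12] → take C D (5); add D.
MST edges: E F, B F, A B, A C, C D; total weight 1+1+2+3+5 = 12.

12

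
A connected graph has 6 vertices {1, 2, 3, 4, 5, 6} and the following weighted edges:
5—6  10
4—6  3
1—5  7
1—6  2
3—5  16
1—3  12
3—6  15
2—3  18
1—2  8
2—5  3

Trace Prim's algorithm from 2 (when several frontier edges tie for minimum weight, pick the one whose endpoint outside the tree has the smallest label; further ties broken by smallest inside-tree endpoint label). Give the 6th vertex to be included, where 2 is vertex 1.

Prim's algorithm from 2:
Step 1: cheapest edge leaving the tree is 2—5 (3); add 5.
Step 2: cheapest edge leaving the tree is 1—5 (7); add 1.
Step 3: cheapest edge leaving the tree is 1—6 (2); add 6.
Step 4: cheapest edge leaving the tree is 4—6 (3); add 4.
Step 5: cheapest edge leaving the tree is 1—3 (12); add 3.
Vertex order: 2, 5, 1, 6, 4, 3. The 6th vertex is 3.

3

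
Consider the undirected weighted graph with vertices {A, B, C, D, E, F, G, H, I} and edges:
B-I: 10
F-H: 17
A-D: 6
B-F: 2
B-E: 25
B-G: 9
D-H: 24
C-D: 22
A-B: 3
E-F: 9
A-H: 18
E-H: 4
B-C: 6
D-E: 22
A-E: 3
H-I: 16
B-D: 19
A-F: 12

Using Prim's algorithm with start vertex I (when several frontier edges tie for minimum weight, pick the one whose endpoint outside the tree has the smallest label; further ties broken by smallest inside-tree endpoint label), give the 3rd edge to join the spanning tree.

Grow the tree from I using Prim:
Step 1: cheapest edge leaving the tree is B-I (10); add B.
Step 2: cheapest edge leaving the tree is B-F (2); add F.
Step 3: cheapest edge leaving the tree is A-B (3); add A.
Step 4: cheapest edge leaving the tree is A-E (3); add E.
Step 5: cheapest edge leaving the tree is E-H (4); add H.
Step 6: cheapest edge leaving the tree is B-C (6); add C.
Step 7: cheapest edge leaving the tree is A-D (6); add D.
Step 8: cheapest edge leaving the tree is B-G (9); add G.
The 3rd edge added is A-B.

A-B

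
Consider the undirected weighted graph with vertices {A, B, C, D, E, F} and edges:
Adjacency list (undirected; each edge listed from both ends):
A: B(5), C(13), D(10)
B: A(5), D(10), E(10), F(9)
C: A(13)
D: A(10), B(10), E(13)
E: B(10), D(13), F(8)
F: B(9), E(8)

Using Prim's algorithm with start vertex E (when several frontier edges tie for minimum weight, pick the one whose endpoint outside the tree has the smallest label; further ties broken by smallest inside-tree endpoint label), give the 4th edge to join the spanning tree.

A-D

Prim's algorithm from E:
Step 1: frontier [E—F 8, B—E 10, D—E 13] → take E—F (8); add F.
Step 2: frontier [B—E 10, D—E 13, B—F 9] → take B—F (9); add B.
Step 3: frontier [A—B 5, B—D 10, D—E 13] → take A—B (5); add A.
Step 4: frontier [A—D 10, A—C 13, B—D 10, D—E 13] → take A—D (10); add D.
Step 5: frontier [A—C 13] → take A—C (13); add C.
The 4th edge added is A—D.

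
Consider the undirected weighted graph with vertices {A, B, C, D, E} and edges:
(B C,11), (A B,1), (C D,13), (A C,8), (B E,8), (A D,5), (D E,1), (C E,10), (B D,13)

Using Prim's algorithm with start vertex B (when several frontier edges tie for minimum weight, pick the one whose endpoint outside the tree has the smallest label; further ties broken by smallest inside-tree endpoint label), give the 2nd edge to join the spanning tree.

Prim, starting at B.
Step 1: frontier [A B 1, B E 8, B C 11, B D 13] → take A B (1); add A.
Step 2: frontier [A D 5, A C 8, B E 8, B C 11, B D 13] → take A D (5); add D.
Step 3: frontier [A C 8, B E 8, B C 11, D E 1, C D 13] → take D E (1); add E.
Step 4: frontier [A C 8, B C 11, C D 13, C E 10] → take A C (8); add C.
The 2nd edge added is A D.

A-D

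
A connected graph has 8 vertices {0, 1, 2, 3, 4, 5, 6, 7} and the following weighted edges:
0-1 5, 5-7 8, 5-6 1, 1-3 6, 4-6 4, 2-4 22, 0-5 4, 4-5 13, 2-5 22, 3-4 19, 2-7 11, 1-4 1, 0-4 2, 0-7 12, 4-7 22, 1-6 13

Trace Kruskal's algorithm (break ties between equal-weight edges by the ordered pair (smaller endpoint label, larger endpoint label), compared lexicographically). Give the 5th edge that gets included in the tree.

Kruskal's algorithm — process edges by increasing weight (ties by edge label):
1-4 (1): add — endpoints in different components.
5-6 (1): add — endpoints in different components.
0-4 (2): add — endpoints in different components.
0-5 (4): add — endpoints in different components.
4-6 (4): skip — 4 and 6 already connected.
0-1 (5): skip — 0 and 1 already connected.
1-3 (6): add — endpoints in different components.
5-7 (8): add — endpoints in different components.
2-7 (11): add — endpoints in different components.
The 5th edge added is 1-3.

1-3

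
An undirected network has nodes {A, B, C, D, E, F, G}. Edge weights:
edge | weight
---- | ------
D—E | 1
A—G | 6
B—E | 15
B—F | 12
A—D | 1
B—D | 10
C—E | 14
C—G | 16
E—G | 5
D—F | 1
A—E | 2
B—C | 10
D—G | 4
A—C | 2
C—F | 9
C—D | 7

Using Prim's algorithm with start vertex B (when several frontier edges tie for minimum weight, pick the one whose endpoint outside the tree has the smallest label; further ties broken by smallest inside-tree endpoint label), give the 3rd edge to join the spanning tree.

A-D

Grow the tree from B using Prim:
Step 1: cheapest edge leaving the tree is B—C (10); add C.
Step 2: cheapest edge leaving the tree is A—C (2); add A.
Step 3: cheapest edge leaving the tree is A—D (1); add D.
Step 4: cheapest edge leaving the tree is D—E (1); add E.
Step 5: cheapest edge leaving the tree is D—F (1); add F.
Step 6: cheapest edge leaving the tree is D—G (4); add G.
The 3rd edge added is A—D.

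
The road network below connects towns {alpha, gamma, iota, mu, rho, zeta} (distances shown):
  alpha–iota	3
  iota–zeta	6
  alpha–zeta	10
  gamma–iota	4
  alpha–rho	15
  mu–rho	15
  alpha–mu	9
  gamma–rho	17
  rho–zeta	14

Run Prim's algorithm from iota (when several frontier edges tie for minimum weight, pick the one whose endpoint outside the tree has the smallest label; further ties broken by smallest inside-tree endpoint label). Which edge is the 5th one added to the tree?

Prim's algorithm from iota:
Step 1: frontier [alpha–iota 3, gamma–iota 4, iota–zeta 6] → take alpha–iota (3); add alpha.
Step 2: frontier [alpha–mu 9, alpha–zeta 10, alpha–rho 15, gamma–iota 4, iota–zeta 6] → take gamma–iota (4); add gamma.
Step 3: frontier [alpha–mu 9, alpha–zeta 10, alpha–rho 15, gamma–rho 17, iota–zeta 6] → take iota–zeta (6); add zeta.
Step 4: frontier [alpha–mu 9, alpha–rho 15, gamma–rho 17, rho–zeta 14] → take alpha–mu (9); add mu.
Step 5: frontier [alpha–rho 15, gamma–rho 17, mu–rho 15, rho–zeta 14] → take rho–zeta (14); add rho.
The 5th edge added is rho–zeta.

rho-zeta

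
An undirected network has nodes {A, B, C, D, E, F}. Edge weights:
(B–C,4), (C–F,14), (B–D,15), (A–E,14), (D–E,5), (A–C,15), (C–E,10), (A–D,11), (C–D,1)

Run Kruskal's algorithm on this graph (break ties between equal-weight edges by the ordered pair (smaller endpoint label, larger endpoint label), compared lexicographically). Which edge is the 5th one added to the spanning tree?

C-F

Kruskal: consider edges lightest-first.
C–D (1): add — endpoints in different components.
B–C (4): add — endpoints in different components.
D–E (5): add — endpoints in different components.
C–E (10): skip — C and E already connected.
A–D (11): add — endpoints in different components.
A–E (14): skip — A and E already connected.
C–F (14): add — endpoints in different components.
The 5th edge added is C–F.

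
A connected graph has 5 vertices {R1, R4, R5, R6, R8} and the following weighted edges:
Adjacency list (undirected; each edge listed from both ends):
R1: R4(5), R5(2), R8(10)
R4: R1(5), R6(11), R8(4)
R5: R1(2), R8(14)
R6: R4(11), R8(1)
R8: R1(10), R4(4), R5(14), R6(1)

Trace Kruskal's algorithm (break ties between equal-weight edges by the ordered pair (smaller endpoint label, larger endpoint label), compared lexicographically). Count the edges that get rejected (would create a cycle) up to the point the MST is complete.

Sort edges by weight, then run Kruskal:
R6—R8 (1): add — endpoints in different components.
R1—R5 (2): add — endpoints in different components.
R4—R8 (4): add — endpoints in different components.
R1—R4 (5): add — endpoints in different components.
Edges rejected before the tree was complete: 0.

0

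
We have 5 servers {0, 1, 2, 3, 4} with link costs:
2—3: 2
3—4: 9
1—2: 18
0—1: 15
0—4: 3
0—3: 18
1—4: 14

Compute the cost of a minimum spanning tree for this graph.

28

Kruskal: consider edges lightest-first.
2—3 (2): add — endpoints in different components.
0—4 (3): add — endpoints in different components.
3—4 (9): add — endpoints in different components.
1—4 (14): add — endpoints in different components.
MST edges: 2—3, 0—4, 3—4, 1—4; total weight 2+3+9+14 = 28.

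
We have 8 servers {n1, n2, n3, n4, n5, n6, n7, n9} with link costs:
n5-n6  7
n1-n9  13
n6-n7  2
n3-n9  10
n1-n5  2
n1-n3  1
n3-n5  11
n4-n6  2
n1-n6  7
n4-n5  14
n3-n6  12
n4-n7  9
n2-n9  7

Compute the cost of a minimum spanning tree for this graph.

31

Kruskal's algorithm — process edges by increasing weight (ties by edge label):
n1-n3 (1): add — endpoints in different components.
n1-n5 (2): add — endpoints in different components.
n4-n6 (2): add — endpoints in different components.
n6-n7 (2): add — endpoints in different components.
n1-n6 (7): add — endpoints in different components.
n2-n9 (7): add — endpoints in different components.
n5-n6 (7): skip — n5 and n6 already connected.
n4-n7 (9): skip — n7 and n4 already connected.
n3-n9 (10): add — endpoints in different components.
MST edges: n1-n3, n1-n5, n4-n6, n6-n7, n1-n6, n2-n9, n3-n9; total weight 1+2+2+2+7+7+10 = 31.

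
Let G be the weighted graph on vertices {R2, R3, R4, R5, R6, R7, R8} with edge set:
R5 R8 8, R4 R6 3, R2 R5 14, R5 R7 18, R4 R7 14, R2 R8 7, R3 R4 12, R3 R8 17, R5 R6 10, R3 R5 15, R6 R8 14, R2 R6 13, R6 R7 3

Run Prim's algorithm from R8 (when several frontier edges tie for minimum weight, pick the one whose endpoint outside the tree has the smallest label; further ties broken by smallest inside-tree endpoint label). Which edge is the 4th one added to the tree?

R4-R6

Grow the tree from R8 using Prim:
Step 1: cheapest edge leaving the tree is R2 R8 (7); add R2.
Step 2: cheapest edge leaving the tree is R5 R8 (8); add R5.
Step 3: cheapest edge leaving the tree is R5 R6 (10); add R6.
Step 4: cheapest edge leaving the tree is R4 R6 (3); add R4.
Step 5: cheapest edge leaving the tree is R6 R7 (3); add R7.
Step 6: cheapest edge leaving the tree is R3 R4 (12); add R3.
The 4th edge added is R4 R6.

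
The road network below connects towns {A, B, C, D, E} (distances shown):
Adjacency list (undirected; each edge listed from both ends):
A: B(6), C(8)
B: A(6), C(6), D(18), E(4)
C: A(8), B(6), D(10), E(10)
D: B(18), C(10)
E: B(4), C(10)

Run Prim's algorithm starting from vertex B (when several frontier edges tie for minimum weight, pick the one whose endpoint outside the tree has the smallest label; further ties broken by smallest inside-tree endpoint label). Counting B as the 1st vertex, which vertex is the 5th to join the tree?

D

Grow the tree from B using Prim:
Step 1: cheapest edge leaving the tree is B–E (4); add E.
Step 2: cheapest edge leaving the tree is A–B (6); add A.
Step 3: cheapest edge leaving the tree is B–C (6); add C.
Step 4: cheapest edge leaving the tree is C–D (10); add D.
Vertex order: B, E, A, C, D. The 5th vertex is D.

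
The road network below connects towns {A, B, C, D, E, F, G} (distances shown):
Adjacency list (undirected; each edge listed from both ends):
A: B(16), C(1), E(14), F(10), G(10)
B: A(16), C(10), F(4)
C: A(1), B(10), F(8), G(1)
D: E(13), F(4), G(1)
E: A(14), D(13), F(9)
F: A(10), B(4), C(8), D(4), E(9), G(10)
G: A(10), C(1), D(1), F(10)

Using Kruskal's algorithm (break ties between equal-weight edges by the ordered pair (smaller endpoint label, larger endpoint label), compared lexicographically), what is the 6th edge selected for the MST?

Sort edges by weight, then run Kruskal:
A C (1): add — endpoints in different components.
C G (1): add — endpoints in different components.
D G (1): add — endpoints in different components.
B F (4): add — endpoints in different components.
D F (4): add — endpoints in different components.
C F (8): skip — C and F already connected.
E F (9): add — endpoints in different components.
The 6th edge added is E F.

E-F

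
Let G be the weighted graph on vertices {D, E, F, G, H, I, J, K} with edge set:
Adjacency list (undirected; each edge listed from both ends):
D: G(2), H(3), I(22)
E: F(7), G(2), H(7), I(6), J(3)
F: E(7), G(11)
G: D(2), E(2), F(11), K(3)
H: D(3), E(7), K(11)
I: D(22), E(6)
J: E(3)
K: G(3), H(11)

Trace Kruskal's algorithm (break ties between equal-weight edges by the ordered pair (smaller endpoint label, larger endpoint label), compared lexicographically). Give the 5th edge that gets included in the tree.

Sort edges by weight, then run Kruskal:
D–G (2): add — endpoints in different components.
E–G (2): add — endpoints in different components.
D–H (3): add — endpoints in different components.
E–J (3): add — endpoints in different components.
G–K (3): add — endpoints in different components.
E–I (6): add — endpoints in different components.
E–F (7): add — endpoints in different components.
The 5th edge added is G–K.

G-K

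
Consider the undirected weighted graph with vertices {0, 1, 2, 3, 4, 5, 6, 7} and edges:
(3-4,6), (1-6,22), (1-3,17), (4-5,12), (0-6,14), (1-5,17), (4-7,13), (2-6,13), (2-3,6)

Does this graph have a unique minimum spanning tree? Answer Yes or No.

No

Kruskal's algorithm — process edges by increasing weight (ties by edge label):
2-3 (6): add — endpoints in different components.
3-4 (6): add — endpoints in different components.
4-5 (12): add — endpoints in different components.
2-6 (13): add — endpoints in different components.
4-7 (13): add — endpoints in different components.
0-6 (14): add — endpoints in different components.
1-3 (17): add — endpoints in different components.
Non-tree edge 1-5 has weight 17, equal to the heaviest edge on its tree cycle — swapping gives another MST of the same weight. Not unique.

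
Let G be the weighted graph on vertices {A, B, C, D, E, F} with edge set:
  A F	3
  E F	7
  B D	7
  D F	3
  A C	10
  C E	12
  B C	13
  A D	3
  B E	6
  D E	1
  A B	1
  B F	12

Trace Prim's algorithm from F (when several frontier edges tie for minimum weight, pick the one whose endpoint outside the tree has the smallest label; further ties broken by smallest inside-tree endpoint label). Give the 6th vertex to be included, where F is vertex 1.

Prim, starting at F.
Step 1: frontier [A F 3, D F 3, E F 7, B F 12] → take A F (3); add A.
Step 2: frontier [A B 1, A D 3, A C 10, D F 3, E F 7, B F 12] → take A B (1); add B.
Step 3: frontier [A D 3, A C 10, B E 6, B D 7, B C 13, D F 3, E F 7] → take A D (3); add D.
Step 4: frontier [A C 10, B E 6, B C 13, D E 1, E F 7] → take D E (1); add E.
Step 5: frontier [A C 10, B C 13, C E 12] → take A C (10); add C.
Vertex order: F, A, B, D, E, C. The 6th vertex is C.

C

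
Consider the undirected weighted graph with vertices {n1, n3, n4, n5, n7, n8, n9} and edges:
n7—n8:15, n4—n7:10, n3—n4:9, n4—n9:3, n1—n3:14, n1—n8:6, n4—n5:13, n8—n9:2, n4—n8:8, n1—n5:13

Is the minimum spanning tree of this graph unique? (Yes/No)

No

Kruskal: consider edges lightest-first.
n8—n9 (2): add — endpoints in different components.
n4—n9 (3): add — endpoints in different components.
n1—n8 (6): add — endpoints in different components.
n4—n8 (8): skip — n8 and n4 already connected.
n3—n4 (9): add — endpoints in different components.
n4—n7 (10): add — endpoints in different components.
n1—n5 (13): add — endpoints in different components.
Non-tree edge n4—n5 has weight 13, equal to the heaviest edge on its tree cycle — swapping gives another MST of the same weight. Not unique.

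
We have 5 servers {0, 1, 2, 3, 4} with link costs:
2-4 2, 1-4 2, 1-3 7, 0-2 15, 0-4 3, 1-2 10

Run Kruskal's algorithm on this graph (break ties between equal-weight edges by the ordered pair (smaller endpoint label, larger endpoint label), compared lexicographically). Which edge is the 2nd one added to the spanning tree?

2-4

Kruskal's algorithm — process edges by increasing weight (ties by edge label):
1-4 (2): add. Components now {0} {1,4} {2} {3}
2-4 (2): add. Components now {0} {1,2,4} {3}
0-4 (3): add. Components now {0,1,2,4} {3}
1-3 (7): add. Components now {0,1,2,3,4}
The 2nd edge added is 2-4.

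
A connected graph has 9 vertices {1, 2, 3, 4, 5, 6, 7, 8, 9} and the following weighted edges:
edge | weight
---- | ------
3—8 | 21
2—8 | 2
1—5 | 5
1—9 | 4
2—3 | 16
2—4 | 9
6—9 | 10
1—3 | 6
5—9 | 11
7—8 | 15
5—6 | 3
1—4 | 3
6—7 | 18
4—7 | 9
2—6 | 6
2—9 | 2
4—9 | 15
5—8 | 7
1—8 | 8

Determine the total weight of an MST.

Kruskal: consider edges lightest-first.
2—8 (2): add — endpoints in different components.
2—9 (2): add — endpoints in different components.
1—4 (3): add — endpoints in different components.
5—6 (3): add — endpoints in different components.
1—9 (4): add — endpoints in different components.
1—5 (5): add — endpoints in different components.
1—3 (6): add — endpoints in different components.
2—6 (6): skip — 2 and 6 already connected.
5—8 (7): skip — 5 and 8 already connected.
1—8 (8): skip — 1 and 8 already connected.
2—4 (9): skip — 2 and 4 already connected.
4—7 (9): add — endpoints in different components.
MST edges: 2—8, 2—9, 1—4, 5—6, 1—9, 1—5, 1—3, 4—7; total weight 2+2+3+3+4+5+6+9 = 34.

34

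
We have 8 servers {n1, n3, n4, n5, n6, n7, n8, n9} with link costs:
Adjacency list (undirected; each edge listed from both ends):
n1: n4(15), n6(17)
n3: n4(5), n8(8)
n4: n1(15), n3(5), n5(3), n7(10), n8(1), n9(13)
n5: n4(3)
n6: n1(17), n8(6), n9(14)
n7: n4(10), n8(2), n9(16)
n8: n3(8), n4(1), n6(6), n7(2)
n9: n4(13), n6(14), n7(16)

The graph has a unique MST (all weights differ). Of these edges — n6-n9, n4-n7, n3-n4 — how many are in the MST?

Kruskal's algorithm — process edges by increasing weight (ties by edge label):
n4-n8 (1): add — endpoints in different components.
n7-n8 (2): add — endpoints in different components.
n4-n5 (3): add — endpoints in different components.
n3-n4 (5): add — endpoints in different components.
n6-n8 (6): add — endpoints in different components.
n3-n8 (8): skip — n3 and n8 already connected.
n4-n7 (10): skip — n7 and n4 already connected.
n4-n9 (13): add — endpoints in different components.
n6-n9 (14): skip — n9 and n6 already connected.
n1-n4 (15): add — endpoints in different components.
MST edge set: {n4-n8, n7-n8, n4-n5, n3-n4, n6-n8, n4-n9, n1-n4}.
Of the listed edges, {n3-n4} are in the MST → 1.

1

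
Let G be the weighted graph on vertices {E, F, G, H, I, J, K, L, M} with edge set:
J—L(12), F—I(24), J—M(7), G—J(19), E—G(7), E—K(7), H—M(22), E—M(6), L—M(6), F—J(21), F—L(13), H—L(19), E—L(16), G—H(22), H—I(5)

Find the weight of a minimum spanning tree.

70

Grow the tree from F using Prim:
Step 1: cheapest edge leaving the tree is F—L (13); add L.
Step 2: cheapest edge leaving the tree is L—M (6); add M.
Step 3: cheapest edge leaving the tree is E—M (6); add E.
Step 4: cheapest edge leaving the tree is E—G (7); add G.
Step 5: cheapest edge leaving the tree is J—M (7); add J.
Step 6: cheapest edge leaving the tree is E—K (7); add K.
Step 7: cheapest edge leaving the tree is H—L (19); add H.
Step 8: cheapest edge leaving the tree is H—I (5); add I.
MST edges: F—L, L—M, E—M, E—G, J—M, E—K, H—L, H—I; total weight 13+6+6+7+7+7+19+5 = 70.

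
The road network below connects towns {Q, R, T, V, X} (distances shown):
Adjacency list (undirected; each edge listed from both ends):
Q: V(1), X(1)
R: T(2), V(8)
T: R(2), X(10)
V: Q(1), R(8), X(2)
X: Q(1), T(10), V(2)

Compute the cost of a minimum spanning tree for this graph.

12

Kruskal: consider edges lightest-first.
Q–V (1): add — endpoints in different components.
Q–X (1): add — endpoints in different components.
R–T (2): add — endpoints in different components.
V–X (2): skip — V and X already connected.
R–V (8): add — endpoints in different components.
MST edges: Q–V, Q–X, R–T, R–V; total weight 1+1+2+8 = 12.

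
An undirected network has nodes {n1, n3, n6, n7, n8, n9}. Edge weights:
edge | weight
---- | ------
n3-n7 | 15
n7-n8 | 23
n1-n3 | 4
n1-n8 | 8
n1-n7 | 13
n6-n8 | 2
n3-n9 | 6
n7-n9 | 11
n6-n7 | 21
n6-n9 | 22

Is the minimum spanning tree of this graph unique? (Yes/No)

Sort edges by weight, then run Kruskal:
n6-n8 (2): add. Components now {n7} {n1} {n6,n8} {n9} {n3}
n1-n3 (4): add. Components now {n7} {n1,n3} {n6,n8} {n9}
n3-n9 (6): add. Components now {n7} {n1,n3,n9} {n6,n8}
n1-n8 (8): add. Components now {n7} {n1,n3,n6,n8,n9}
n7-n9 (11): add. Components now {n1,n3,n6,n7,n8,n9}
Every non-tree edge has weight strictly greater than the heaviest edge on the tree path between its endpoints, so the MST is unique.

Yes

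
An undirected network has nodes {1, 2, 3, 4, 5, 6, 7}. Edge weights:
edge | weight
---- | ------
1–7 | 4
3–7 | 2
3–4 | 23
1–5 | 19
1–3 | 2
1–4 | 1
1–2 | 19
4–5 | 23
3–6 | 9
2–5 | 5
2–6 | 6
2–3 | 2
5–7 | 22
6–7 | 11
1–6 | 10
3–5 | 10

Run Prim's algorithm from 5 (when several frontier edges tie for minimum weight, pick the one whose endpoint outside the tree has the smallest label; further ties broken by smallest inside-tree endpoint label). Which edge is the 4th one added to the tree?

1-4

Prim's algorithm from 5:
Step 1: cheapest edge leaving the tree is 2–5 (5); add 2.
Step 2: cheapest edge leaving the tree is 2–3 (2); add 3.
Step 3: cheapest edge leaving the tree is 1–3 (2); add 1.
Step 4: cheapest edge leaving the tree is 1–4 (1); add 4.
Step 5: cheapest edge leaving the tree is 3–7 (2); add 7.
Step 6: cheapest edge leaving the tree is 2–6 (6); add 6.
The 4th edge added is 1–4.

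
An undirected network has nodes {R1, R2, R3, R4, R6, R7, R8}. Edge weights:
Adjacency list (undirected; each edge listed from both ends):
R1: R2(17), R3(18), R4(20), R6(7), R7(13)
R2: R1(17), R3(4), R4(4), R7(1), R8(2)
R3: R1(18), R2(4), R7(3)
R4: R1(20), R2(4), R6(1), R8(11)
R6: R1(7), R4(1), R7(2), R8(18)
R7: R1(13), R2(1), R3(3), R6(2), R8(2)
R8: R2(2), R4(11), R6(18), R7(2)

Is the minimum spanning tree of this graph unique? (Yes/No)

Kruskal's algorithm — process edges by increasing weight (ties by edge label):
R2–R7 (1): add — endpoints in different components.
R4–R6 (1): add — endpoints in different components.
R2–R8 (2): add — endpoints in different components.
R6–R7 (2): add — endpoints in different components.
R7–R8 (2): skip — R8 and R7 already connected.
R3–R7 (3): add — endpoints in different components.
R2–R3 (4): skip — R2 and R3 already connected.
R2–R4 (4): skip — R2 and R4 already connected.
R1–R6 (7): add — endpoints in different components.
Non-tree edge R7–R8 has weight 2, equal to the heaviest edge on its tree cycle — swapping gives another MST of the same weight. Not unique.

No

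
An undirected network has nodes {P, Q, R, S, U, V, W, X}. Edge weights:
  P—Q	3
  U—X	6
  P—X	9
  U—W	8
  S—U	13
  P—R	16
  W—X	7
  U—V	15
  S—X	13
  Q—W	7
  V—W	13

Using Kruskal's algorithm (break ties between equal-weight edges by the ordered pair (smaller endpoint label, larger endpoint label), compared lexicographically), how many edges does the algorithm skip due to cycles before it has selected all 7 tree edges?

Sort edges by weight, then run Kruskal:
P—Q (3): add — endpoints in different components.
U—X (6): add — endpoints in different components.
Q—W (7): add — endpoints in different components.
W—X (7): add — endpoints in different components.
U—W (8): skip — U and W already connected.
P—X (9): skip — P and X already connected.
S—U (13): add — endpoints in different components.
S—X (13): skip — X and S already connected.
V—W (13): add — endpoints in different components.
U—V (15): skip — U and V already connected.
P—R (16): add — endpoints in different components.
Edges rejected before the tree was complete: 4.

4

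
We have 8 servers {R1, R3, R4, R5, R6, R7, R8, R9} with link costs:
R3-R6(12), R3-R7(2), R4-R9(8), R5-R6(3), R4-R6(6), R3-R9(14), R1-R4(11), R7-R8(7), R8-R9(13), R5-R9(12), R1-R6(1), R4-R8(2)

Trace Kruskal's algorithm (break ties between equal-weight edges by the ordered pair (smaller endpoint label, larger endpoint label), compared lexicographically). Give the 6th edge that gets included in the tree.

R7-R8

Kruskal: consider edges lightest-first.
R1-R6 (1): add — endpoints in different components.
R3-R7 (2): add — endpoints in different components.
R4-R8 (2): add — endpoints in different components.
R5-R6 (3): add — endpoints in different components.
R4-R6 (6): add — endpoints in different components.
R7-R8 (7): add — endpoints in different components.
R4-R9 (8): add — endpoints in different components.
The 6th edge added is R7-R8.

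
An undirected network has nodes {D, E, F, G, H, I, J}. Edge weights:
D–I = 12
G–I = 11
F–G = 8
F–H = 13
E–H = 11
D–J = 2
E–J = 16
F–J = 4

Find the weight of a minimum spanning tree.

49

Kruskal: consider edges lightest-first.
D–J (2): add — endpoints in different components.
F–J (4): add — endpoints in different components.
F–G (8): add — endpoints in different components.
E–H (11): add — endpoints in different components.
G–I (11): add — endpoints in different components.
D–I (12): skip — D and I already connected.
F–H (13): add — endpoints in different components.
MST edges: D–J, F–J, F–G, E–H, G–I, F–H; total weight 2+4+8+11+11+13 = 49.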